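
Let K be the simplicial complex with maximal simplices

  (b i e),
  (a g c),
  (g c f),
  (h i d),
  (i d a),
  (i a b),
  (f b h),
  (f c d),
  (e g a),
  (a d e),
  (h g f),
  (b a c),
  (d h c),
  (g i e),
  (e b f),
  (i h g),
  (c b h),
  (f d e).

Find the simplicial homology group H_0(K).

H_0 = Z.

Take the total order a < b < c < d < e < f < g < h < i on the vertex set. Then K (dimension 2) consists of the simplices:

  0-simplices (9): a, b, c, d, e, f, g, h, i
  1-simplices (27): ab, ac, ad, ae, ag, ai, bc, be, bf, bh, bi, cd, cf, cg, ch, de, df, dh, di, ef, eg, ei, fg, fh, gh, gi, hi
  2-simplices (18): abc, abi, acg, ade, adi, aeg, bch, bef, bei, bfh, cdf, cdh, cfg, def, dhi, egi, fgh, ghi

giving chain groups C_0 ≅ Z^9, C_1 ≅ Z^27, C_2 ≅ Z^18.

Boundary ∂_1: C_1 → C_0 maps an edge to its endpoints' difference, ∂[p,q] = q − p.
The 9×27 boundary matrix has rank 8 and Smith normal form diag(1,1,1,1,1,1,1,1).

∂_2: C_2 → C_1 acts by ∂[p,q,r] = [q,r] − [p,r] + [p,q]. For instance
  ∂bef = ef − bf + be,
  ∂dhi = hi − di + dh.
The resulting 27×18 matrix has rank 18, and its Smith normal form has invariant factors (1,1,1,1,1,1,1,1,1,1,1,1,1,1,1,1,1,2).

Now H_k = ker ∂_k / im ∂_{k+1}, so:

  H_0: rank C_0 − rank ∂_1 = 9 − 8 = 1, and the invariant factors of ∂_1 are all 1, so H_0 = Z.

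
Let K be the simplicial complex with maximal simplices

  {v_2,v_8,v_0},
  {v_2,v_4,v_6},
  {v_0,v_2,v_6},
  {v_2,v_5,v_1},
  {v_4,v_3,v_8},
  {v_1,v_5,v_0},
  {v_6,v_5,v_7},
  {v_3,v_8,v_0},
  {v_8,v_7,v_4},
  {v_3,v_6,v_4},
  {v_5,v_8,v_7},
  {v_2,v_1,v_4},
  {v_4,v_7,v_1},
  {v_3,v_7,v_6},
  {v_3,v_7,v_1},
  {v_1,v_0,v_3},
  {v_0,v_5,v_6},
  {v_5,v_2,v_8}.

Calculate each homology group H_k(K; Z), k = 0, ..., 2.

Take the total order v_0 < v_1 < v_2 < v_3 < v_4 < v_5 < v_6 < v_7 < v_8 on the vertex set. Then K (dimension 2) consists of the simplices:

  0-simplices (9): [v_0], [v_1], [v_2], [v_3], [v_4], [v_5], [v_6], [v_7], [v_8]
  1-simplices (27): (27 of them)
  2-simplices (18): (18 of them)

giving chain groups C_0 ≅ Z^9, C_1 ≅ Z^27, C_2 ≅ Z^18.

Boundary ∂_1: C_1 → C_0 maps an edge to its endpoints' difference, ∂[p,q] = q − p.
The resulting 9×27 matrix has rank 8, and its Smith normal form has invariant factors (1,1,1,1,1,1,1,1).

The boundary map ∂_2: C_2 → C_1 maps a triangle to the signed sum of its edges. For instance
  ∂[v_2,v_4,v_6] = [v_4,v_6] − [v_2,v_6] + [v_2,v_4],
  ∂[v_3,v_4,v_6] = [v_4,v_6] − [v_3,v_6] + [v_3,v_4].
The resulting 27×18 matrix has rank 18, and its Smith normal form has invariant factors (1,1,1,1,1,1,1,1,1,1,1,1,1,1,1,1,1,2).

Reading off H_k = ker ∂_k / im ∂_{k+1}:

  H_0: rank C_0 − rank ∂_1 = 9 − 8 = 1, and the invariant factors of ∂_1 are all 1, so H_0 ≅ Z.
  H_1: rank ker ∂_1 − rank ∂_2 = (27 − 8) − 18 = 1, and ∂_2 has invariant factor 2 > 1, so H_1 ≅ Z ⊕ Z/2Z.
  H_2: rank ker ∂_2 − rank ∂_3 = (18 − 18) − 0 = 0, and there is no ∂_3, so H_2 ≅ 0.

H_0 = Z,  H_1 = Z ⊕ Z/2Z,  H_2 = 0.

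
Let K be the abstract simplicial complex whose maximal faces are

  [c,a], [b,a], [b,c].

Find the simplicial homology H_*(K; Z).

H_0 = Z,  H_1 = Z.

We work with the vertex ordering a < b < c. The simplices of K, each written with vertices in increasing order, are:

  0-simplices (3): a, b, c
  1-simplices (3): ab, ac, bc

so the chain groups are C_0 ≅ Z^3, C_1 ≅ Z^3.

Boundary ∂_1: C_1 → C_0 maps an edge to its endpoints' difference, ∂[p,q] = q − p. For instance
  ∂bc = c − b.
The resulting 3×3 matrix has rank 2, and its Smith normal form has invariant factors (1,1).

Computing H_k = (kernel of ∂_k) / (image of ∂_{k+1}):

  H_0: rank C_0 − rank ∂_1 = 3 − 2 = 1, and the invariant factors of ∂_1 are all 1, so H_0 ≅ Z.
  H_1: rank ker ∂_1 − rank ∂_2 = (3 − 2) − 0 = 1, and there is no ∂_2, so H_1 ≅ Z.

(K is a triangulation of the circle S^1.)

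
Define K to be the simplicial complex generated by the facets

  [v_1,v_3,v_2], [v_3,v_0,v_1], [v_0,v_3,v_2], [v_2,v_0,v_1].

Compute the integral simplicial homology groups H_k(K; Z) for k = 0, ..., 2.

K has 4 vertices, 6 edges, 4 triangles.
rank ∂_0 = 0, rank ∂_1 = 3 ⇒ b_0 = 4 − 0 − 3 = 1; all invariant factors of ∂_1 are 1 so no torsion. So H_0 ≅ Z.
rank ∂_1 = 3, rank ∂_2 = 3 ⇒ b_1 = 6 − 3 − 3 = 0; all invariant factors of ∂_2 are 1 so no torsion. So H_1 ≅ 0.
rank ∂_2 = 3, rank ∂_3 = 0 ⇒ b_2 = 4 − 3 − 0 = 1. So H_2 ≅ Z.

H_0 = Z,  H_1 = 0,  H_2 = Z.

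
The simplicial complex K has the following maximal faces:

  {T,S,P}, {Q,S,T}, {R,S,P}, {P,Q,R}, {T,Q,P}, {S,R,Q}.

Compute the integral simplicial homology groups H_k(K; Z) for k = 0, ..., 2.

Take the total order P < Q < R < S < T on the vertex set. Then K (dimension 2) consists of the simplices:

  0-simplices (5): P, Q, R, S, T
  1-simplices (9): PQ, PR, PS, PT, QR, QS, QT, RS, ST
  2-simplices (6): PQR, PQT, PRS, PST, QRS, QST

so the chain groups are C_0 ≅ Z^5, C_1 ≅ Z^9, C_2 ≅ Z^6.

The boundary map ∂_1: C_1 → C_0 maps an edge to its endpoints' difference, ∂[p,q] = q − p. For instance
  ∂PT = T − P.
As a 5×9 matrix over Z this has rank 4, with invariant factors (1,1,1,1).

∂_2: C_2 → C_1 maps a triangle to the signed sum of its edges. For instance
  ∂QST = ST − QT + QS,
  ∂QRS = RS − QS + QR.
This gives a 9×6 integer matrix of rank 5; reducing to Smith normal form yields diagonal entries (1,1,1,1,1).

Computing H_k = (kernel of ∂_k) / (image of ∂_{k+1}):

  H_0: rank C_0 − rank ∂_1 = 5 − 4 = 1, and the invariant factors of ∂_1 are all 1, so H_0 ≅ Z.
  H_1: rank ker ∂_1 − rank ∂_2 = (9 − 4) − 5 = 0, and the invariant factors of ∂_2 are all 1, so H_1 ≅ 0.
  H_2: rank ker ∂_2 − rank ∂_3 = (6 − 5) − 0 = 1, and there is no ∂_3, so H_2 ≅ Z.

As a check, the Euler characteristic is 5 − 9 + 6 = 2, which agrees with 1 − 0 + 1 = 2.

H_0 ≅ Z,  H_1 = 0,  H_2 ≅ Z.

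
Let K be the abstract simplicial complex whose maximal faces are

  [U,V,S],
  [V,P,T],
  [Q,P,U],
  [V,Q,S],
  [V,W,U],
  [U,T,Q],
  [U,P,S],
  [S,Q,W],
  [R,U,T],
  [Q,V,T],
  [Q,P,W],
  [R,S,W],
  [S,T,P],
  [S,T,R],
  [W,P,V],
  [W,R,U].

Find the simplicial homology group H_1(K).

H_1 ≅ Z^2.

Fix the vertex order P < Q < R < S < T < U < V < W and write every simplex with vertices in increasing order. Then dim K = 2 and the simplices of K are:

  0-simplices (8): P, Q, R, S, T, U, V, W
  1-simplices (24): PQ, PS, PT, PU, PV, PW, QS, QT, QU, QV, QW, RS, RT, RU, RW, ST, SU, SV, SW, TU, TV, UV, UW, VW
  2-simplices (16): PQU, PQW, PST, PSU, PTV, PVW, QSV, QSW, QTU, QTV, RST, RSW, RTU, RUW, SUV, UVW

so the chain groups are C_0 ≅ Z^8, C_1 ≅ Z^24, C_2 ≅ Z^16.

The boundary map ∂_1: C_1 → C_0 sends each edge [p,q] (with p < q) to q − p. For instance
  ∂UW = W − U.
This gives a 8×24 integer matrix of rank 7; reducing to Smith normal form yields diagonal entries (1,1,1,1,1,1,1).

The boundary map ∂_2: C_2 → C_1 maps a triangle to the signed sum of its edges. For instance
  ∂PQU = QU − PU + PQ,
  ∂QTV = TV − QV + QT.
This gives a 24×16 integer matrix of rank 15; reducing to Smith normal form yields diagonal entries (1,1,1,1,1,1,1,1,1,1,1,1,1,1,1).

Computing H_k = (kernel of ∂_k) / (image of ∂_{k+1}):

  H_1: rank ker ∂_1 − rank ∂_2 = (24 − 7) − 15 = 2, and the invariant factors of ∂_2 are all 1, so H_1 ≅ Z^2.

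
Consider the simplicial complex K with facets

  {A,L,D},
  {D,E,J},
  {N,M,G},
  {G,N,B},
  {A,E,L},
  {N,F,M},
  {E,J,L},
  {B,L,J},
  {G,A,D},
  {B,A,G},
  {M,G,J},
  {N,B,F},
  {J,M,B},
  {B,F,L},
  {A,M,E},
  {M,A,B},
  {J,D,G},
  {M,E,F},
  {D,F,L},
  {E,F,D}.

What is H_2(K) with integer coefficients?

Fix the vertex order A < B < D < E < F < G < J < L < M < N and write every simplex with vertices in increasing order. Then dim K = 2 and the simplices of K are:

  0-simplices (10): A, B, D, E, F, G, J, L, M, N
  1-simplices (30): AB, AD, AE, AG, AL, AM, BF, BG, BJ, BL, BM, BN, DE, DF, DG, DJ, DL, EF, EJ, EL, EM, FL, FM, FN, GJ, GM, GN, JL, JM, MN
  2-simplices (20): ABG, ABM, ADG, ADL, AEL, AEM, BFL, BFN, BGN, BJL, BJM, DEF, DEJ, DFL, DGJ, EFM, EJL, FMN, GJM, GMN

giving chain groups C_0 ≅ Z^10, C_1 ≅ Z^30, C_2 ≅ Z^20.

∂_1: C_1 → C_0 sends each edge [p,q] (with p < q) to q − p. For instance
  ∂AB = B − A.
As a 10×30 matrix over Z this has rank 9, with invariant factors (1,1,1,1,1,1,1,1,1).

The boundary map ∂_2: C_2 → C_1 maps a triangle to the signed sum of its edges. For instance
  ∂BFN = FN − BN + BF,
  ∂DFL = FL − DL + DF.
This gives a 30×20 integer matrix of rank 20; reducing to Smith normal form yields diagonal entries (1,1,1,1,1,1,1,1,1,1,1,1,1,1,1,1,1,1,1,2).

From H_k ≅ ker(∂_k) / im(∂_{k+1}) we obtain:

  H_2: rank ker ∂_2 − rank ∂_3 = (20 − 20) − 0 = 0, and there is no ∂_3, so H_2 ≅ 0.

H_2 = 0.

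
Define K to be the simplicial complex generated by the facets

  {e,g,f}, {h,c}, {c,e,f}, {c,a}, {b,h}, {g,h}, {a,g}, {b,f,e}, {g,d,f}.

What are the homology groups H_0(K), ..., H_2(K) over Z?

Take the total order a < b < c < d < e < f < g < h on the vertex set. Then K (dimension 2) consists of the simplices:

  0-simplices (8): a, b, c, d, e, f, g, h
  1-simplices (14): ac, ag, be, bf, bh, ce, cf, ch, df, dg, ef, eg, fg, gh
  2-simplices (4): bef, cef, dfg, efg

so the chain groups are C_0 ≅ Z^8, C_1 ≅ Z^14, C_2 ≅ Z^4.

Boundary ∂_1: C_1 → C_0 maps an edge to its endpoints' difference, ∂[p,q] = q − p. For instance
  ∂ch = h − c.
The 8×14 boundary matrix has rank 7 and Smith normal form diag(1,1,1,1,1,1,1).

The boundary map ∂_2: C_2 → C_1 acts by ∂[p,q,r] = [q,r] − [p,r] + [p,q]. For instance
  ∂cef = ef − cf + ce,
  ∂efg = fg − eg + ef.
As a 14×4 matrix over Z this has rank 4, with invariant factors (1,1,1,1).

Computing H_k = (kernel of ∂_k) / (image of ∂_{k+1}):

  H_0: rank C_0 − rank ∂_1 = 8 − 7 = 1, and the invariant factors of ∂_1 are all 1, so H_0 ≅ Z.
  H_1: rank ker ∂_1 − rank ∂_2 = (14 − 7) − 4 = 3, and the invariant factors of ∂_2 are all 1, so H_1 ≅ Z^3.
  H_2: rank ker ∂_2 − rank ∂_3 = (4 − 4) − 0 = 0, and there is no ∂_3, so H_2 ≅ 0.

As a check, the Euler characteristic is 8 − 14 + 4 = -2, which agrees with 1 − 3 + 0 = -2.

H_0 ≅ Z,  H_1 ≅ Z^3,  H_2 = 0.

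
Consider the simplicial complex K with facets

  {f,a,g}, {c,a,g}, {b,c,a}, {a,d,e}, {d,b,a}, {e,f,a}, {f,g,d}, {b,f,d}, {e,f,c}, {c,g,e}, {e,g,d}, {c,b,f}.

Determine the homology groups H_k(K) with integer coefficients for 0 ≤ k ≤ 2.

K has 7 vertices, 18 edges, 12 triangles.
rank ∂_0 = 0, rank ∂_1 = 6 ⇒ b_0 = 7 − 0 − 6 = 1; all invariant factors of ∂_1 are 1 so no torsion. So H_0 = Z.
rank ∂_1 = 6, rank ∂_2 = 12 ⇒ b_1 = 18 − 6 − 12 = 0; ∂_2 has invariant factor(s) [2] giving torsion. So H_1 = Z/2Z.
rank ∂_2 = 12, rank ∂_3 = 0 ⇒ b_2 = 12 − 12 − 0 = 0. So H_2 = 0.

H_0 ≅ Z,  H_1 ≅ Z/2Z,  H_2 = 0.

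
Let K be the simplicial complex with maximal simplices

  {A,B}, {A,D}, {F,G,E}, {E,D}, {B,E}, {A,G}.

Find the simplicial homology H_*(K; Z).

Fix the vertex order A < B < D < E < F < G and write every simplex with vertices in increasing order. Then dim K = 2 and the simplices of K are:

  0-simplices (6): A, B, D, E, F, G
  1-simplices (8): AB, AD, AG, BE, DE, EF, EG, FG
  2-simplices (1): EFG

giving chain groups C_0 ≅ Z^6, C_1 ≅ Z^8, C_2 ≅ Z^1.

∂_1: C_1 → C_0 is given by ∂[p,q] = [q] − [p]. For instance
  ∂AB = B − A.
As a 6×8 matrix over Z this has rank 5, with invariant factors (1,1,1,1,1).

∂_2: C_2 → C_1 sends each 2-simplex [p,q,r] to [q,r] − [p,r] + [p,q]. For instance
  ∂EFG = FG − EG + EF.
As a 8×1 matrix over Z this has rank 1, with invariant factors (1).

Reading off H_k = ker ∂_k / im ∂_{k+1}:

  H_0: rank C_0 − rank ∂_1 = 6 − 5 = 1, and the invariant factors of ∂_1 are all 1, so H_0 ≅ Z.
  H_1: rank ker ∂_1 − rank ∂_2 = (8 − 5) − 1 = 2, and the invariant factors of ∂_2 are all 1, so H_1 ≅ Z^2.
  H_2: rank ker ∂_2 − rank ∂_3 = (1 − 1) − 0 = 0, and there is no ∂_3, so H_2 ≅ 0.

As a check, the Euler characteristic is 6 − 8 + 1 = -1, which agrees with 1 − 2 + 0 = -1.

H_0 = Z,  H_1 = Z^2,  H_2 = 0.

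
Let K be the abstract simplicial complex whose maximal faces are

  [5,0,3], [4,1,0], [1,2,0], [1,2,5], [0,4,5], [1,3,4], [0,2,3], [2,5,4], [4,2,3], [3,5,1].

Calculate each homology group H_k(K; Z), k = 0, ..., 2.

H_0 ≅ Z,  H_1 ≅ Z/2,  H_2 = 0.

We work with the vertex ordering 0 < 1 < 2 < 3 < 4 < 5. The simplices of K, each written with vertices in increasing order, are:

  0-simplices (6): [0], [1], [2], [3], [4], [5]
  1-simplices (15): [0,1], [0,2], [0,3], [0,4], [0,5], [1,2], [1,3], [1,4], [1,5], [2,3], [2,4], [2,5], [3,4], [3,5], [4,5]
  2-simplices (10): [0,1,2], [0,1,4], [0,2,3], [0,3,5], [0,4,5], [1,2,5], [1,3,4], [1,3,5], [2,3,4], [2,4,5]

so the chain groups are C_0 ≅ Z^6, C_1 ≅ Z^15, C_2 ≅ Z^10.

∂_1: C_1 → C_0 maps an edge to its endpoints' difference, ∂[p,q] = q − p. For instance
  ∂[0,1] = [1] − [0].
The 6×15 boundary matrix has rank 5 and Smith normal form diag(1,1,1,1,1).

∂_2: C_2 → C_1 maps a triangle to the signed sum of its edges. For instance
  ∂[0,1,4] = [1,4] − [0,4] + [0,1],
  ∂[0,3,5] = [3,5] − [0,5] + [0,3].
The resulting 15×10 matrix has rank 10, and its Smith normal form has invariant factors (1,1,1,1,1,1,1,1,1,2).

Computing H_k = (kernel of ∂_k) / (image of ∂_{k+1}):

  H_0: rank C_0 − rank ∂_1 = 6 − 5 = 1, and the invariant factors of ∂_1 are all 1, so H_0 = Z.
  H_1: rank ker ∂_1 − rank ∂_2 = (15 − 5) − 10 = 0, and ∂_2 has invariant factor 2 > 1, so H_1 = Z/2.
  H_2: rank ker ∂_2 − rank ∂_3 = (10 − 10) − 0 = 0, and there is no ∂_3, so H_2 = 0.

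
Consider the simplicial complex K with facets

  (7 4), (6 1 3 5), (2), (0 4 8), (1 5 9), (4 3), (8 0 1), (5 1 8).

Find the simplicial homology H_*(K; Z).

Fix the vertex order 0 < 1 < 2 < 3 < 4 < 5 < 6 < 7 < 8 < 9 and write every simplex with vertices in increasing order. Then dim K = 3 and the simplices of K are:

  0-simplices (10): [0], [1], [2], [3], [4], [5], [6], [7], [8], [9]
  1-simplices (16): [0,1], [0,4], [0,8], [1,3], [1,5], [1,6], [1,8], [1,9], [3,4], [3,5], [3,6], [4,7], [4,8], [5,6], [5,8], [5,9]
  2-simplices (8): [0,1,8], [0,4,8], [1,3,5], [1,3,6], [1,5,6], [1,5,8], [1,5,9], [3,5,6]
  3-simplices (1): [1,3,5,6]

Hence C_0 ≅ Z^10, C_1 ≅ Z^16, C_2 ≅ Z^8, C_3 ≅ Z^1.

Boundary ∂_1: C_1 → C_0 sends each edge [p,q] (with p < q) to q − p. For instance
  ∂[1,8] = [8] − [1].
The resulting 10×16 matrix has rank 8, and its Smith normal form has invariant factors (1,1,1,1,1,1,1,1).

∂_2: C_2 → C_1 sends each 2-simplex [p,q,r] to [q,r] − [p,r] + [p,q]. For instance
  ∂[1,5,6] = [5,6] − [1,6] + [1,5],
  ∂[1,5,9] = [5,9] − [1,9] + [1,5].
As a 16×8 matrix over Z this has rank 7, with invariant factors (1,1,1,1,1,1,1).

∂_3: C_3 → C_2 sends each 3-simplex σ to the alternating sum Σ_i (−1)^i (σ with its i-th vertex removed). For instance
  ∂[1,3,5,6] = [3,5,6] − [1,5,6] + [1,3,6] − [1,3,5].
As a 8×1 matrix over Z this has rank 1, with invariant factors (1).

Reading off H_k = ker ∂_k / im ∂_{k+1}:

  H_0: rank C_0 − rank ∂_1 = 10 − 8 = 2, and the invariant factors of ∂_1 are all 1, so H_0 ≅ Z^2.
  H_1: rank ker ∂_1 − rank ∂_2 = (16 − 8) − 7 = 1, and the invariant factors of ∂_2 are all 1, so H_1 ≅ Z.
  H_2: rank ker ∂_2 − rank ∂_3 = (8 − 7) − 1 = 0, and the invariant factors of ∂_3 are all 1, so H_2 ≅ 0.
  H_3: rank ker ∂_3 − rank ∂_4 = (1 − 1) − 0 = 0, and there is no ∂_4, so H_3 ≅ 0.

As a check, the Euler characteristic is 10 − 16 + 8 − 1 = 1, which agrees with 2 − 1 + 0 − 0 = 1.

H_0 = Z^2,  H_1 = Z,  H_2 = 0,  H_3 = 0.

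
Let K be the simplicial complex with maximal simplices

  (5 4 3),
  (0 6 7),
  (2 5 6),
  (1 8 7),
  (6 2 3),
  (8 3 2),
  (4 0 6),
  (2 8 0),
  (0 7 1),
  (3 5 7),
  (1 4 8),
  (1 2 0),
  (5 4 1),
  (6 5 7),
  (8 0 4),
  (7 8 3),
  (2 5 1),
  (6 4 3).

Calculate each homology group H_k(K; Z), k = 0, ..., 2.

Fix the vertex order 0 < 1 < 2 < 3 < 4 < 5 < 6 < 7 < 8 and write every simplex with vertices in increasing order. Then dim K = 2 and the simplices of K are:

  0-simplices (9): [0], [1], [2], [3], [4], [5], [6], [7], [8]
  1-simplices (27): (27 of them)
  2-simplices (18): [0,1,2], [0,1,7], [0,2,8], [0,4,6], [0,4,8], [0,6,7], [1,2,5], [1,4,5], [1,4,8], [1,7,8], [2,3,6], [2,3,8], [2,5,6], [3,4,5], [3,4,6], [3,5,7], [3,7,8], [5,6,7]

Hence C_0 ≅ Z^9, C_1 ≅ Z^27, C_2 ≅ Z^18.

Boundary ∂_1: C_1 → C_0 is given by ∂[p,q] = [q] − [p].
The resulting 9×27 matrix has rank 8, and its Smith normal form has invariant factors (1,1,1,1,1,1,1,1).

∂_2: C_2 → C_1 maps a triangle to the signed sum of its edges. For instance
  ∂[3,7,8] = [7,8] − [3,8] + [3,7],
  ∂[2,5,6] = [5,6] − [2,6] + [2,5].
The 27×18 boundary matrix has rank 18 and Smith normal form diag(1,1,1,1,1,1,1,1,1,1,1,1,1,1,1,1,1,2).

Now H_k = ker ∂_k / im ∂_{k+1}, so:

  H_0: rank C_0 − rank ∂_1 = 9 − 8 = 1, and the invariant factors of ∂_1 are all 1, so H_0 ≅ Z.
  H_1: rank ker ∂_1 − rank ∂_2 = (27 − 8) − 18 = 1, and ∂_2 has invariant factor 2 > 1, so H_1 ≅ Z ⊕ Z/2Z.
  H_2: rank ker ∂_2 − rank ∂_3 = (18 − 18) − 0 = 0, and there is no ∂_3, so H_2 ≅ 0.

H_0 ≅ Z,  H_1 ≅ Z ⊕ Z/2Z,  H_2 = 0.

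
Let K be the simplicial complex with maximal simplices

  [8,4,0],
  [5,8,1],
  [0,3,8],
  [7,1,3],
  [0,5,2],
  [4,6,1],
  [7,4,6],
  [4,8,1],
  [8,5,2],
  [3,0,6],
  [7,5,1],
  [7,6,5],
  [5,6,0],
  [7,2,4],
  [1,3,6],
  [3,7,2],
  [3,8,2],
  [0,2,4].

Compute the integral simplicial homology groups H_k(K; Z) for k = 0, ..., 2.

We work with the vertex ordering 0 < 1 < 2 < 3 < 4 < 5 < 6 < 7 < 8. The simplices of K, each written with vertices in increasing order, are:

  0-simplices (9): [0], [1], [2], [3], [4], [5], [6], [7], [8]
  1-simplices (27): (27 of them)
  2-simplices (18): [0,2,4], [0,2,5], [0,3,6], [0,3,8], [0,4,8], [0,5,6], [1,3,6], [1,3,7], [1,4,6], [1,4,8], [1,5,7], [1,5,8], [2,3,7], [2,3,8], [2,4,7], [2,5,8], [4,6,7], [5,6,7]

Hence C_0 ≅ Z^9, C_1 ≅ Z^27, C_2 ≅ Z^18.

The boundary map ∂_1: C_1 → C_0 maps an edge to its endpoints' difference, ∂[p,q] = q − p.
The 9×27 boundary matrix has rank 8 and Smith normal form diag(1,1,1,1,1,1,1,1).

Boundary ∂_2: C_2 → C_1 maps a triangle to the signed sum of its edges. For instance
  ∂[1,3,7] = [3,7] − [1,7] + [1,3],
  ∂[1,3,6] = [3,6] − [1,6] + [1,3].
The 27×18 boundary matrix has rank 18 and Smith normal form diag(1,1,1,1,1,1,1,1,1,1,1,1,1,1,1,1,1,2).

Computing H_k = (kernel of ∂_k) / (image of ∂_{k+1}):

  H_0: rank C_0 − rank ∂_1 = 9 − 8 = 1, and the invariant factors of ∂_1 are all 1, so H_0 = Z.
  H_1: rank ker ∂_1 − rank ∂_2 = (27 − 8) − 18 = 1, and ∂_2 has invariant factor 2 > 1, so H_1 = Z ⊕ Z/2.
  H_2: rank ker ∂_2 − rank ∂_3 = (18 − 18) − 0 = 0, and there is no ∂_3, so H_2 = 0.

As a check, the Euler characteristic is 9 − 27 + 18 = 0, which agrees with 1 − 1 + 0 = 0.
(K is a triangulation of the Klein bottle.)

H_0 = Z,  H_1 = Z ⊕ Z/2,  H_2 = 0.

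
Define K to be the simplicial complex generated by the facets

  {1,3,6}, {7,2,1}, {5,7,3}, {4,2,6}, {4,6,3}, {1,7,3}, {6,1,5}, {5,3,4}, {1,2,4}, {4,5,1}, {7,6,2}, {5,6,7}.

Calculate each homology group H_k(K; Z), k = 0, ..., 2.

H_0 ≅ Z,  H_1 ≅ Z/2,  H_2 = 0.

We work with the vertex ordering 1 < 2 < 3 < 4 < 5 < 6 < 7. The simplices of K, each written with vertices in increasing order, are:

  0-simplices (7): [1], [2], [3], [4], [5], [6], [7]
  1-simplices (18): [1,2], [1,3], [1,4], [1,5], [1,6], [1,7], [2,4], [2,6], [2,7], [3,4], [3,5], [3,6], [3,7], [4,5], [4,6], [5,6], [5,7], [6,7]
  2-simplices (12): [1,2,4], [1,2,7], [1,3,6], [1,3,7], [1,4,5], [1,5,6], [2,4,6], [2,6,7], [3,4,5], [3,4,6], [3,5,7], [5,6,7]

Hence C_0 ≅ Z^7, C_1 ≅ Z^18, C_2 ≅ Z^12.

Boundary ∂_1: C_1 → C_0 sends each edge [p,q] (with p < q) to q − p.
As a 7×18 matrix over Z this has rank 6, with invariant factors (1,1,1,1,1,1).

∂_2: C_2 → C_1 acts by ∂[p,q,r] = [q,r] − [p,r] + [p,q]. For instance
  ∂[3,4,6] = [4,6] − [3,6] + [3,4],
  ∂[3,5,7] = [5,7] − [3,7] + [3,5].
As a 18×12 matrix over Z this has rank 12, with invariant factors (1,1,1,1,1,1,1,1,1,1,1,2).

Reading off H_k = ker ∂_k / im ∂_{k+1}:

  H_0: rank C_0 − rank ∂_1 = 7 − 6 = 1, and the invariant factors of ∂_1 are all 1, so H_0 ≅ Z.
  H_1: rank ker ∂_1 − rank ∂_2 = (18 − 6) − 12 = 0, and ∂_2 has invariant factor 2 > 1, so H_1 ≅ Z/2.
  H_2: rank ker ∂_2 − rank ∂_3 = (12 − 12) − 0 = 0, and there is no ∂_3, so H_2 ≅ 0.

As a check, the Euler characteristic is 7 − 18 + 12 = 1, which agrees with 1 − 0 + 0 = 1.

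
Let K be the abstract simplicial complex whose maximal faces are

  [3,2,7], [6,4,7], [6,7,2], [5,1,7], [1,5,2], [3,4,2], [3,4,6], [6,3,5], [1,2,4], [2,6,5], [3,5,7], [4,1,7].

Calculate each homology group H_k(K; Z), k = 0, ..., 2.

Fix the vertex order 1 < 2 < 3 < 4 < 5 < 6 < 7 and write every simplex with vertices in increasing order. Then dim K = 2 and the simplices of K are:

  0-simplices (7): [1], [2], [3], [4], [5], [6], [7]
  1-simplices (18): [1,2], [1,4], [1,5], [1,7], [2,3], [2,4], [2,5], [2,6], [2,7], [3,4], [3,5], [3,6], [3,7], [4,6], [4,7], [5,6], [5,7], [6,7]
  2-simplices (12): [1,2,4], [1,2,5], [1,4,7], [1,5,7], [2,3,4], [2,3,7], [2,5,6], [2,6,7], [3,4,6], [3,5,6], [3,5,7], [4,6,7]

Hence C_0 ≅ Z^7, C_1 ≅ Z^18, C_2 ≅ Z^12.

∂_1: C_1 → C_0 sends each edge [p,q] (with p < q) to q − p. For instance
  ∂[2,7] = [7] − [2].
The 7×18 boundary matrix has rank 6 and Smith normal form diag(1,1,1,1,1,1).

The boundary map ∂_2: C_2 → C_1 maps a triangle to the signed sum of its edges. For instance
  ∂[3,4,6] = [4,6] − [3,6] + [3,4],
  ∂[1,5,7] = [5,7] − [1,7] + [1,5].
This gives a 18×12 integer matrix of rank 12; reducing to Smith normal form yields diagonal entries (1,1,1,1,1,1,1,1,1,1,1,2).

From H_k ≅ ker(∂_k) / im(∂_{k+1}) we obtain:

  H_0: rank C_0 − rank ∂_1 = 7 − 6 = 1, and the invariant factors of ∂_1 are all 1, so H_0 ≅ Z.
  H_1: rank ker ∂_1 − rank ∂_2 = (18 − 6) − 12 = 0, and ∂_2 has invariant factor 2 > 1, so H_1 ≅ Z/2Z.
  H_2: rank ker ∂_2 − rank ∂_3 = (12 − 12) − 0 = 0, and there is no ∂_3, so H_2 ≅ 0.

(K is a triangulation of the real projective plane RP^2.)

H_0 = Z,  H_1 = Z/2Z,  H_2 = 0.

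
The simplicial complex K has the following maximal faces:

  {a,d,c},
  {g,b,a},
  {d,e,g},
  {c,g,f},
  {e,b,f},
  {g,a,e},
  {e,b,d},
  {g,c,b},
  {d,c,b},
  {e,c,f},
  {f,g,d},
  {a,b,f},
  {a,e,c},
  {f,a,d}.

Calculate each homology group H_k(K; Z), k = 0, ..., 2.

Take the total order a < b < c < d < e < f < g on the vertex set. Then K (dimension 2) consists of the simplices:

  0-simplices (7): a, b, c, d, e, f, g
  1-simplices (21): ab, ac, ad, ae, af, ag, bc, bd, be, bf, bg, cd, ce, cf, cg, de, df, dg, ef, eg, fg
  2-simplices (14): abf, abg, acd, ace, adf, aeg, bcd, bcg, bde, bef, cef, cfg, deg, dfg

so the chain groups are C_0 ≅ Z^7, C_1 ≅ Z^21, C_2 ≅ Z^14.

Boundary ∂_1: C_1 → C_0 maps an edge to its endpoints' difference, ∂[p,q] = q − p. For instance
  ∂cd = d − c.
This gives a 7×21 integer matrix of rank 6; reducing to Smith normal form yields diagonal entries (1,1,1,1,1,1).

The boundary map ∂_2: C_2 → C_1 sends each 2-simplex [p,q,r] to [q,r] − [p,r] + [p,q]. For instance
  ∂bcd = cd − bd + bc,
  ∂abf = bf − af + ab.
As a 21×14 matrix over Z this has rank 13, with invariant factors (1,1,1,1,1,1,1,1,1,1,1,1,1).

Computing H_k = (kernel of ∂_k) / (image of ∂_{k+1}):

  H_0: rank C_0 − rank ∂_1 = 7 − 6 = 1, and the invariant factors of ∂_1 are all 1, so H_0 ≅ Z.
  H_1: rank ker ∂_1 − rank ∂_2 = (21 − 6) − 13 = 2, and the invariant factors of ∂_2 are all 1, so H_1 ≅ Z^2.
  H_2: rank ker ∂_2 − rank ∂_3 = (14 − 13) − 0 = 1, and there is no ∂_3, so H_2 ≅ Z.

As a check, the Euler characteristic is 7 − 21 + 14 = 0, which agrees with 1 − 2 + 1 = 0.

H_0 ≅ Z,  H_1 ≅ Z^2,  H_2 ≅ Z.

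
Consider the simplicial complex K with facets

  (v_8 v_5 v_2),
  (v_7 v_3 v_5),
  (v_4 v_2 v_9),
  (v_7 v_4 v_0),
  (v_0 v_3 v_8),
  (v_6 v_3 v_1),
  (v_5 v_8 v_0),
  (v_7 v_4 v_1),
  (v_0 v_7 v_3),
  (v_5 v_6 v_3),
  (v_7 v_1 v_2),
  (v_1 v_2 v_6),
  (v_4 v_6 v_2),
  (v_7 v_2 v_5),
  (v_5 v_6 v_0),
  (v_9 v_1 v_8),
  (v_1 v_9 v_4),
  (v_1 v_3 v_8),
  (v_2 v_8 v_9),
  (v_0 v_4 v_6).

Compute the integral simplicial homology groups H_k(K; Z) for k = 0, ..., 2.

H_0 = Z,  H_1 = Z ⊕ Z/2,  H_2 = 0.

Fix the vertex order v_0 < v_1 < v_2 < v_3 < v_4 < v_5 < v_6 < v_7 < v_8 < v_9 and write every simplex with vertices in increasing order. Then dim K = 2 and the simplices of K are:

  0-simplices (10): [v_0], [v_1], [v_2], [v_3], [v_4], [v_5], [v_6], [v_7], [v_8], [v_9]
  1-simplices (30): (30 of them)
  2-simplices (20): (20 of them)

so the chain groups are C_0 ≅ Z^10, C_1 ≅ Z^30, C_2 ≅ Z^20.

Boundary ∂_1: C_1 → C_0 maps an edge to its endpoints' difference, ∂[p,q] = q − p. For instance
  ∂[v_0,v_8] = [v_8] − [v_0].
The 10×30 boundary matrix has rank 9 and Smith normal form diag(1,1,1,1,1,1,1,1,1).

The boundary map ∂_2: C_2 → C_1 sends each 2-simplex [p,q,r] to [q,r] − [p,r] + [p,q]. For instance
  ∂[v_2,v_5,v_7] = [v_5,v_7] − [v_2,v_7] + [v_2,v_5],
  ∂[v_2,v_4,v_6] = [v_4,v_6] − [v_2,v_6] + [v_2,v_4].
This gives a 30×20 integer matrix of rank 20; reducing to Smith normal form yields diagonal entries (1,1,1,1,1,1,1,1,1,1,1,1,1,1,1,1,1,1,1,2).

Now H_k = ker ∂_k / im ∂_{k+1}, so:

  H_0: rank C_0 − rank ∂_1 = 10 − 9 = 1, and the invariant factors of ∂_1 are all 1, so H_0 ≅ Z.
  H_1: rank ker ∂_1 − rank ∂_2 = (30 − 9) − 20 = 1, and ∂_2 has invariant factor 2 > 1, so H_1 ≅ Z ⊕ Z/2.
  H_2: rank ker ∂_2 − rank ∂_3 = (20 − 20) − 0 = 0, and there is no ∂_3, so H_2 ≅ 0.

As a check, the Euler characteristic is 10 − 30 + 20 = 0, which agrees with 1 − 1 + 0 = 0.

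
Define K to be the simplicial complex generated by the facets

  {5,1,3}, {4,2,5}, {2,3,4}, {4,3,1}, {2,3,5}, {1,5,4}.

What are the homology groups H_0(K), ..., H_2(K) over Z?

Order the vertices as 1 < 2 < 3 < 4 < 5. Listing each simplex with vertices in this order, K has dimension 2 with simplices:

  0-simplices (5): [1], [2], [3], [4], [5]
  1-simplices (9): [1,3], [1,4], [1,5], [2,3], [2,4], [2,5], [3,4], [3,5], [4,5]
  2-simplices (6): [1,3,4], [1,3,5], [1,4,5], [2,3,4], [2,3,5], [2,4,5]

so the chain groups are C_0 ≅ Z^5, C_1 ≅ Z^9, C_2 ≅ Z^6.

∂_1: C_1 → C_0 sends each edge [p,q] (with p < q) to q − p. For instance
  ∂[1,5] = [5] − [1].
As a 5×9 matrix over Z this has rank 4, with invariant factors (1,1,1,1).

Boundary ∂_2: C_2 → C_1 sends each 2-simplex [p,q,r] to [q,r] − [p,r] + [p,q]. For instance
  ∂[2,3,5] = [3,5] − [2,5] + [2,3],
  ∂[1,3,5] = [3,5] − [1,5] + [1,3].
The 9×6 boundary matrix has rank 5 and Smith normal form diag(1,1,1,1,1).

Now H_k = ker ∂_k / im ∂_{k+1}, so:

  H_0: rank C_0 − rank ∂_1 = 5 − 4 = 1, and the invariant factors of ∂_1 are all 1, so H_0 = Z.
  H_1: rank ker ∂_1 − rank ∂_2 = (9 − 4) − 5 = 0, and the invariant factors of ∂_2 are all 1, so H_1 = 0.
  H_2: rank ker ∂_2 − rank ∂_3 = (6 − 5) − 0 = 1, and there is no ∂_3, so H_2 = Z.

(K is a triangulation of the 2-sphere S^2.)

H_0 = Z,  H_1 = 0,  H_2 = Z.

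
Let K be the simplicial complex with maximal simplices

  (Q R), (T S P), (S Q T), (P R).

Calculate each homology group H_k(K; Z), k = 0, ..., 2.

Take the total order P < Q < R < S < T on the vertex set. Then K (dimension 2) consists of the simplices:

  0-simplices (5): P, Q, R, S, T
  1-simplices (7): PR, PS, PT, QR, QS, QT, ST
  2-simplices (2): PST, QST

Hence C_0 ≅ Z^5, C_1 ≅ Z^7, C_2 ≅ Z^2.

Boundary ∂_1: C_1 → C_0 maps an edge to its endpoints' difference, ∂[p,q] = q − p. For instance
  ∂QR = R − Q.
As a 5×7 matrix over Z this has rank 4, with invariant factors (1,1,1,1).

The boundary map ∂_2: C_2 → C_1 maps a triangle to the signed sum of its edges. For instance
  ∂PST = ST − PT + PS,
  ∂QST = ST − QT + QS.
The 7×2 boundary matrix has rank 2 and Smith normal form diag(1,1).

Reading off H_k = ker ∂_k / im ∂_{k+1}:

  H_0: rank C_0 − rank ∂_1 = 5 − 4 = 1, and the invariant factors of ∂_1 are all 1, so H_0 = Z.
  H_1: rank ker ∂_1 − rank ∂_2 = (7 − 4) − 2 = 1, and the invariant factors of ∂_2 are all 1, so H_1 = Z.
  H_2: rank ker ∂_2 − rank ∂_3 = (2 − 2) − 0 = 0, and there is no ∂_3, so H_2 = 0.

As a check, the Euler characteristic is 5 − 7 + 2 = 0, which agrees with 1 − 1 + 0 = 0.

H_0 = Z,  H_1 = Z,  H_2 = 0.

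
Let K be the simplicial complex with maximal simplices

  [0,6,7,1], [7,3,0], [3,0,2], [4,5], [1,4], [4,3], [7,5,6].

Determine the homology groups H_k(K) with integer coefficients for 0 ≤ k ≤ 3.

H_0 ≅ Z,  H_1 ≅ Z^2,  H_2 = 0,  H_3 = 0.

Fix the vertex order 0 < 1 < 2 < 3 < 4 < 5 < 6 < 7 and write every simplex with vertices in increasing order. Then dim K = 3 and the simplices of K are:

  0-simplices (8): [0], [1], [2], [3], [4], [5], [6], [7]
  1-simplices (15): [0,1], [0,2], [0,3], [0,6], [0,7], [1,4], [1,6], [1,7], [2,3], [3,4], [3,7], [4,5], [5,6], [5,7], [6,7]
  2-simplices (7): [0,1,6], [0,1,7], [0,2,3], [0,3,7], [0,6,7], [1,6,7], [5,6,7]
  3-simplices (1): [0,1,6,7]

giving chain groups C_0 ≅ Z^8, C_1 ≅ Z^15, C_2 ≅ Z^7, C_3 ≅ Z^1.

Boundary ∂_1: C_1 → C_0 sends each edge [p,q] (with p < q) to q − p. For instance
  ∂[0,6] = [6] − [0].
The resulting 8×15 matrix has rank 7, and its Smith normal form has invariant factors (1,1,1,1,1,1,1).

Boundary ∂_2: C_2 → C_1 sends each 2-simplex [p,q,r] to [q,r] − [p,r] + [p,q]. For instance
  ∂[5,6,7] = [6,7] − [5,7] + [5,6],
  ∂[0,3,7] = [3,7] − [0,7] + [0,3].
This gives a 15×7 integer matrix of rank 6; reducing to Smith normal form yields diagonal entries (1,1,1,1,1,1).

The boundary map ∂_3: C_3 → C_2 sends each 3-simplex σ to the alternating sum Σ_i (−1)^i (σ with its i-th vertex removed). For instance
  ∂[0,1,6,7] = [1,6,7] − [0,6,7] + [0,1,7] − [0,1,6].
This gives a 7×1 integer matrix of rank 1; reducing to Smith normal form yields diagonal entries (1).

From H_k ≅ ker(∂_k) / im(∂_{k+1}) we obtain:

  H_0: rank C_0 − rank ∂_1 = 8 − 7 = 1, and the invariant factors of ∂_1 are all 1, so H_0 ≅ Z.
  H_1: rank ker ∂_1 − rank ∂_2 = (15 − 7) − 6 = 2, and the invariant factors of ∂_2 are all 1, so H_1 ≅ Z^2.
  H_2: rank ker ∂_2 − rank ∂_3 = (7 − 6) − 1 = 0, and the invariant factors of ∂_3 are all 1, so H_2 ≅ 0.
  H_3: rank ker ∂_3 − rank ∂_4 = (1 − 1) − 0 = 0, and there is no ∂_4, so H_3 ≅ 0.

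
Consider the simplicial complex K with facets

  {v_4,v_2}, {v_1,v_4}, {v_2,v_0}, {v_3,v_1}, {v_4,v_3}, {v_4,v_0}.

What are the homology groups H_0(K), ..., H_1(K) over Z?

H_0 ≅ Z,  H_1 ≅ Z^2.

Fix the vertex order v_0 < v_1 < v_2 < v_3 < v_4 and write every simplex with vertices in increasing order. Then dim K = 1 and the simplices of K are:

  0-simplices (5): [v_0], [v_1], [v_2], [v_3], [v_4]
  1-simplices (6): [v_0,v_2], [v_0,v_4], [v_1,v_3], [v_1,v_4], [v_2,v_4], [v_3,v_4]

giving chain groups C_0 ≅ Z^5, C_1 ≅ Z^6.

∂_1: C_1 → C_0 is given by ∂[p,q] = [q] − [p]. For instance
  ∂[v_0,v_4] = [v_4] − [v_0].
This gives a 5×6 integer matrix of rank 4; reducing to Smith normal form yields diagonal entries (1,1,1,1).

From H_k ≅ ker(∂_k) / im(∂_{k+1}) we obtain:

  H_0: rank C_0 − rank ∂_1 = 5 − 4 = 1, and the invariant factors of ∂_1 are all 1, so H_0 = Z.
  H_1: rank ker ∂_1 − rank ∂_2 = (6 − 4) − 0 = 2, and there is no ∂_2, so H_1 = Z^2.

As a check, the Euler characteristic is 5 − 6 = -1, which agrees with 1 − 2 = -1.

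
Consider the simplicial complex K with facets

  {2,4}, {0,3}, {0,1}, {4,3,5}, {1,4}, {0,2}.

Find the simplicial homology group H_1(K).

We work with the vertex ordering 0 < 1 < 2 < 3 < 4 < 5. The simplices of K, each written with vertices in increasing order, are:

  0-simplices (6): [0], [1], [2], [3], [4], [5]
  1-simplices (8): [0,1], [0,2], [0,3], [1,4], [2,4], [3,4], [3,5], [4,5]
  2-simplices (1): [3,4,5]

so the chain groups are C_0 ≅ Z^6, C_1 ≅ Z^8, C_2 ≅ Z^1.

Boundary ∂_1: C_1 → C_0 maps an edge to its endpoints' difference, ∂[p,q] = q − p. For instance
  ∂[0,1] = [1] − [0].
This gives a 6×8 integer matrix of rank 5; reducing to Smith normal form yields diagonal entries (1,1,1,1,1).

The boundary map ∂_2: C_2 → C_1 sends each 2-simplex [p,q,r] to [q,r] − [p,r] + [p,q]. For instance
  ∂[3,4,5] = [4,5] − [3,5] + [3,4].
As a 8×1 matrix over Z this has rank 1, with invariant factors (1).

Reading off H_k = ker ∂_k / im ∂_{k+1}:

  H_1: rank ker ∂_1 − rank ∂_2 = (8 − 5) − 1 = 2, and the invariant factors of ∂_2 are all 1, so H_1 = Z^2.

H_1 = Z^2.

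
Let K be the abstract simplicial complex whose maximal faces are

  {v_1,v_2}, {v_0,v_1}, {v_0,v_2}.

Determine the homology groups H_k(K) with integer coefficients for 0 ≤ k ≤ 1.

H_0 ≅ Z,  H_1 ≅ Z.

We work with the vertex ordering v_0 < v_1 < v_2. The simplices of K, each written with vertices in increasing order, are:

  0-simplices (3): [v_0], [v_1], [v_2]
  1-simplices (3): [v_0,v_1], [v_0,v_2], [v_1,v_2]

Hence C_0 ≅ Z^3, C_1 ≅ Z^3.

The boundary map ∂_1: C_1 → C_0 sends each edge [p,q] (with p < q) to q − p. For instance
  ∂[v_1,v_2] = [v_2] − [v_1].
The 3×3 boundary matrix has rank 2 and Smith normal form diag(1,1).

Computing H_k = (kernel of ∂_k) / (image of ∂_{k+1}):

  H_0: rank C_0 − rank ∂_1 = 3 − 2 = 1, and the invariant factors of ∂_1 are all 1, so H_0 = Z.
  H_1: rank ker ∂_1 − rank ∂_2 = (3 − 2) − 0 = 1, and there is no ∂_2, so H_1 = Z.

As a check, the Euler characteristic is 3 − 3 = 0, which agrees with 1 − 1 = 0.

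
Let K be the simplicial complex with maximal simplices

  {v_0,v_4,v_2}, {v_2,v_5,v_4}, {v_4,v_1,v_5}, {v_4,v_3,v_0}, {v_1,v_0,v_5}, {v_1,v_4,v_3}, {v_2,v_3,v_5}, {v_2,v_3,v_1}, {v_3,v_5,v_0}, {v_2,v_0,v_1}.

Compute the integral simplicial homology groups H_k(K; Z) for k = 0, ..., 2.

We work with the vertex ordering v_0 < v_1 < v_2 < v_3 < v_4 < v_5. The simplices of K, each written with vertices in increasing order, are:

  0-simplices (6): [v_0], [v_1], [v_2], [v_3], [v_4], [v_5]
  1-simplices (15): (15 of them)
  2-simplices (10): [v_0,v_1,v_2], [v_0,v_1,v_5], [v_0,v_2,v_4], [v_0,v_3,v_4], [v_0,v_3,v_5], [v_1,v_2,v_3], [v_1,v_3,v_4], [v_1,v_4,v_5], [v_2,v_3,v_5], [v_2,v_4,v_5]

Hence C_0 ≅ Z^6, C_1 ≅ Z^15, C_2 ≅ Z^10.

∂_1: C_1 → C_0 is given by ∂[p,q] = [q] − [p]. For instance
  ∂[v_1,v_4] = [v_4] − [v_1].
The 6×15 boundary matrix has rank 5 and Smith normal form diag(1,1,1,1,1).

∂_2: C_2 → C_1 maps a triangle to the signed sum of its edges. For instance
  ∂[v_2,v_4,v_5] = [v_4,v_5] − [v_2,v_5] + [v_2,v_4],
  ∂[v_1,v_3,v_4] = [v_3,v_4] − [v_1,v_4] + [v_1,v_3].
The 15×10 boundary matrix has rank 10 and Smith normal form diag(1,1,1,1,1,1,1,1,1,2).

Now H_k = ker ∂_k / im ∂_{k+1}, so:

  H_0: rank C_0 − rank ∂_1 = 6 − 5 = 1, and the invariant factors of ∂_1 are all 1, so H_0 = Z.
  H_1: rank ker ∂_1 − rank ∂_2 = (15 − 5) − 10 = 0, and ∂_2 has invariant factor 2 > 1, so H_1 = Z/2.
  H_2: rank ker ∂_2 − rank ∂_3 = (10 − 10) − 0 = 0, and there is no ∂_3, so H_2 = 0.

H_0 ≅ Z,  H_1 ≅ Z/2,  H_2 = 0.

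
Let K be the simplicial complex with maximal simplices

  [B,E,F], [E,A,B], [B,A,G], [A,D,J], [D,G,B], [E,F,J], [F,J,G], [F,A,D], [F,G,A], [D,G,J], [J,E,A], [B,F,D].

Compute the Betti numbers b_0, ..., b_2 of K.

b_0 = 1, b_1 = 0, b_2 = 0.

Take the total order A < B < D < E < F < G < J on the vertex set. Then K (dimension 2) consists of the simplices:

  0-simplices (7): A, B, D, E, F, G, J
  1-simplices (18): AB, AD, AE, AF, AG, AJ, BD, BE, BF, BG, DF, DG, DJ, EF, EJ, FG, FJ, GJ
  2-simplices (12): ABE, ABG, ADF, ADJ, AEJ, AFG, BDF, BDG, BEF, DGJ, EFJ, FGJ

giving chain groups C_0 ≅ Z^7, C_1 ≅ Z^18, C_2 ≅ Z^12.

The boundary map ∂_1: C_1 → C_0 maps an edge to its endpoints' difference, ∂[p,q] = q − p.
As a 7×18 matrix over Z this has rank 6, with invariant factors (1,1,1,1,1,1).

The boundary map ∂_2: C_2 → C_1 acts by ∂[p,q,r] = [q,r] − [p,r] + [p,q]. For instance
  ∂ADF = DF − AF + AD,
  ∂BDG = DG − BG + BD.
As a 18×12 matrix over Z this has rank 12, with invariant factors (1,1,1,1,1,1,1,1,1,1,1,2).

Now H_k = ker ∂_k / im ∂_{k+1}, so:

  H_0: rank C_0 − rank ∂_1 = 7 − 6 = 1, and the invariant factors of ∂_1 are all 1, so H_0 ≅ Z.
  H_1: rank ker ∂_1 − rank ∂_2 = (18 − 6) − 12 = 0, and ∂_2 has invariant factor 2 > 1, so H_1 ≅ Z_2.
  H_2: rank ker ∂_2 − rank ∂_3 = (12 − 12) − 0 = 0, and there is no ∂_3, so H_2 ≅ 0.

As a check, the Euler characteristic is 7 − 18 + 12 = 1, which agrees with 1 − 0 + 0 = 1.

Hence the Betti numbers are b_0 = 1, b_1 = 0, b_2 = 0.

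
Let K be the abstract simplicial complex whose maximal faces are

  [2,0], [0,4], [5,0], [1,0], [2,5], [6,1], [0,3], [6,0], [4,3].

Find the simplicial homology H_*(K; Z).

We work with the vertex ordering 0 < 1 < 2 < 3 < 4 < 5 < 6. The simplices of K, each written with vertices in increasing order, are:

  0-simplices (7): [0], [1], [2], [3], [4], [5], [6]
  1-simplices (9): [0,1], [0,2], [0,3], [0,4], [0,5], [0,6], [1,6], [2,5], [3,4]

so the chain groups are C_0 ≅ Z^7, C_1 ≅ Z^9.

Boundary ∂_1: C_1 → C_0 is given by ∂[p,q] = [q] − [p]. For instance
  ∂[0,6] = [6] − [0].
The resulting 7×9 matrix has rank 6, and its Smith normal form has invariant factors (1,1,1,1,1,1).

Reading off H_k = ker ∂_k / im ∂_{k+1}:

  H_0: rank C_0 − rank ∂_1 = 7 − 6 = 1, and the invariant factors of ∂_1 are all 1, so H_0 = Z.
  H_1: rank ker ∂_1 − rank ∂_2 = (9 − 6) − 0 = 3, and there is no ∂_2, so H_1 = Z^3.

(K is a triangulation of a wedge of 3 circles.)

H_0 ≅ Z,  H_1 ≅ Z^3.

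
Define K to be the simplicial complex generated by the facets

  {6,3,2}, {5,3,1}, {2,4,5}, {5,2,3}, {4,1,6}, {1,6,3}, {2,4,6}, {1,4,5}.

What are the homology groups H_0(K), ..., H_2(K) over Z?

K has 6 vertices, 12 edges, 8 triangles.
rank ∂_0 = 0, rank ∂_1 = 5 ⇒ b_0 = 6 − 0 − 5 = 1; all invariant factors of ∂_1 are 1 so no torsion. So H_0 = Z.
rank ∂_1 = 5, rank ∂_2 = 7 ⇒ b_1 = 12 − 5 − 7 = 0; all invariant factors of ∂_2 are 1 so no torsion. So H_1 = 0.
rank ∂_2 = 7, rank ∂_3 = 0 ⇒ b_2 = 8 − 7 − 0 = 1. So H_2 = Z.

H_0 ≅ Z,  H_1 = 0,  H_2 ≅ Z.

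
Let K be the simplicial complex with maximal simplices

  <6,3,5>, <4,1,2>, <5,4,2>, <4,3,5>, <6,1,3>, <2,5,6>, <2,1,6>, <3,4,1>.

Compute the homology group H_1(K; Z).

H_1 ≅ 0.

Order the vertices as 1 < 2 < 3 < 4 < 5 < 6. Listing each simplex with vertices in this order, K has dimension 2 with simplices:

  0-simplices (6): [1], [2], [3], [4], [5], [6]
  1-simplices (12): [1,2], [1,3], [1,4], [1,6], [2,4], [2,5], [2,6], [3,4], [3,5], [3,6], [4,5], [5,6]
  2-simplices (8): [1,2,4], [1,2,6], [1,3,4], [1,3,6], [2,4,5], [2,5,6], [3,4,5], [3,5,6]

so the chain groups are C_0 ≅ Z^6, C_1 ≅ Z^12, C_2 ≅ Z^8.

The boundary map ∂_1: C_1 → C_0 maps an edge to its endpoints' difference, ∂[p,q] = q − p.
The 6×12 boundary matrix has rank 5 and Smith normal form diag(1,1,1,1,1).

The boundary map ∂_2: C_2 → C_1 maps a triangle to the signed sum of its edges. For instance
  ∂[3,4,5] = [4,5] − [3,5] + [3,4],
  ∂[1,2,4] = [2,4] − [1,4] + [1,2].
The 12×8 boundary matrix has rank 7 and Smith normal form diag(1,1,1,1,1,1,1).

Computing H_k = (kernel of ∂_k) / (image of ∂_{k+1}):

  H_1: rank ker ∂_1 − rank ∂_2 = (12 − 5) − 7 = 0, and the invariant factors of ∂_2 are all 1, so H_1 = 0.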